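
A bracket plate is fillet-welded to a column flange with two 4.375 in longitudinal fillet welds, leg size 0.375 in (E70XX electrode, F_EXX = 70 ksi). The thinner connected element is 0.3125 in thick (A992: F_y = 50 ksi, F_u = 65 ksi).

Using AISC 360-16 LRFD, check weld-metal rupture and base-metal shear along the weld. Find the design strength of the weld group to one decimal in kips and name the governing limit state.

73.1 kips (weld metal governs)

Weld metal: throat = 0.707×0.375 = 0.26513 in, L = 2×4.375 = 8.75 in. φR_n = 0.75 × 0.6 × 70 × 0.26513 × 8.75 = 73.1 kips.
Base metal shear (0.3125 in plate): yield φR_n = 1.0×0.6×50×0.3125×8.75 = 82.0 kips; rupture φR_n = 0.75×0.6×65×0.3125×8.75 = 80.0 kips; take 80.0 kips (rupture).
Governing: min(73.1, 80.0) = 73.1 kips → weld metal.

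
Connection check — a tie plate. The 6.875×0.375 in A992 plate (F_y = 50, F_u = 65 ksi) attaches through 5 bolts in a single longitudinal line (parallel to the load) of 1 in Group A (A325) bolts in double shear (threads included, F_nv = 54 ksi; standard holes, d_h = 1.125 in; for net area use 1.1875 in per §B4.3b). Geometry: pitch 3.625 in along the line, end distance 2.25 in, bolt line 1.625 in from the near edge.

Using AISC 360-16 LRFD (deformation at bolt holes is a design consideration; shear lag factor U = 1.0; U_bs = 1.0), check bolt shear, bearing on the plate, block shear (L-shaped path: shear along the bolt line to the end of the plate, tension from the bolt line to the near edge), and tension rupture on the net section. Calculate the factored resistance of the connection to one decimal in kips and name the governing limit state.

Bolt shear: A_b = π(1)²/4 = 0.7854 in². φR_n = 0.75 × 54 × 0.7854 × 5 × 2 = 318.1 kips.
Bearing (0.375 in plate, F_u = 65 ksi): end bolts L_c = 2.25 − 1.125/2 = 1.6875, R_n = min(1.2×1.6875×0.375×65, 2.4×1×0.375×65) = 49.359 kips/bolt; interior L_c = 3.625 − 1.125 = 2.5, R_n = 58.5 kips/bolt. φR_n = 0.75 × (1×49.359 + 4×58.5) = 212.5 kips.
Block shear: shear path 1×[2.25+4×3.625] = 1×16.75 in, A_gv = 6.2813, A_nv = 1×(16.75 − 4.5×1.1875)×0.375 = 4.2773 in²; tension to near edge: (1.625 − 0.5×1.1875)×0.375 = 0.38672 in². R_n = min(0.6×65×4.2773, 0.6×50×6.2813) + 1.0×65×0.38672 = min(166.81, 188.44) + 25.137 = 191.95 kips. φR_n = 0.75 × 191.95 = 144.0 kips.
Tension rupture (net): A_n = (6.875 − 1×1.1875)×0.375 = 2.1328 in² (U = 1.0, A_e = A_n). φR_n = 0.75 × 65 × 2.1328 = 104.0 kips.
Governing: min(318.1, 212.5, 144.0, 104.0) = 104.0 kips → net-section rupture.

104.0 kips (net-section rupture governs)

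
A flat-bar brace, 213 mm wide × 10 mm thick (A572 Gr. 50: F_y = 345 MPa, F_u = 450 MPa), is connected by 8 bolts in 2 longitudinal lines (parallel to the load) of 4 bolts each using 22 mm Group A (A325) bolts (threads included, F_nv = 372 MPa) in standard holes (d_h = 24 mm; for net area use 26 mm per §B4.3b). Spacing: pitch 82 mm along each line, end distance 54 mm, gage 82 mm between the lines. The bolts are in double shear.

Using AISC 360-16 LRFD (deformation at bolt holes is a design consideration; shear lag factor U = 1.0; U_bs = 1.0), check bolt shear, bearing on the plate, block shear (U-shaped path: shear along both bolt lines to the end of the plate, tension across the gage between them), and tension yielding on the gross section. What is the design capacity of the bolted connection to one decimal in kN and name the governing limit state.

Bolt shear: A_b = π(22)²/4 = 380.13 mm². φR_n = 0.75 × 372 × 380.13 × 8 × 2 = 1696.9 kN.
Bearing (10 mm plate, F_u = 450 MPa): end bolts L_c = 54 − 24/2 = 42, R_n = min(1.2×42×10×450, 2.4×22×10×450) = 226.8 kN/bolt; interior L_c = 82 − 24 = 58, R_n = 237.6 kN/bolt. φR_n = 0.75 × (2×226.8 + 6×237.6) = 1409.4 kN.
Block shear: shear path 2×[54+3×82] = 2×300 mm, A_gv = 6000, A_nv = 2×(300 − 3.5×26)×10 = 4180 mm²; tension across gage: (82 − 1×26)×10 = 560 mm². R_n = min(0.6×450×4180, 0.6×345×6000) + 1.0×450×560 = min(1128.6, 1242) + 252 = 1380.6 kN. φR_n = 0.75 × 1380.6 = 1035.5 kN.
Tension yield (gross): A_g = 213×10 = 2130 mm². φR_n = 0.90 × 345 × 2130 = 661.4 kN.
Governing: min(1696.9, 1409.4, 1035.5, 661.4) = 661.4 kN → gross-section yield.

661.4 kN (gross-section yield governs)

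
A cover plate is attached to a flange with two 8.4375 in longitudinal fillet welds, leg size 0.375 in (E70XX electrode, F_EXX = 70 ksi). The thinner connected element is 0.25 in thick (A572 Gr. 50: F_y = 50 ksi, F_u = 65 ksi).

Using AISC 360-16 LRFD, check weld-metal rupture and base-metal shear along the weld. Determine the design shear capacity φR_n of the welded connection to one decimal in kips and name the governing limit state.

123.4 kips (base-metal shear governs)

Weld metal: throat = 0.707×0.375 = 0.26513 in, L = 2×8.4375 = 16.875 in. φR_n = 0.75 × 0.6 × 70 × 0.26513 × 16.875 = 140.9 kips.
Base metal shear (0.25 in plate): yield φR_n = 1.0×0.6×50×0.25×16.875 = 126.6 kips; rupture φR_n = 0.75×0.6×65×0.25×16.875 = 123.4 kips; take 123.4 kips (rupture).
Governing: min(140.9, 123.4) = 123.4 kips → base-metal shear.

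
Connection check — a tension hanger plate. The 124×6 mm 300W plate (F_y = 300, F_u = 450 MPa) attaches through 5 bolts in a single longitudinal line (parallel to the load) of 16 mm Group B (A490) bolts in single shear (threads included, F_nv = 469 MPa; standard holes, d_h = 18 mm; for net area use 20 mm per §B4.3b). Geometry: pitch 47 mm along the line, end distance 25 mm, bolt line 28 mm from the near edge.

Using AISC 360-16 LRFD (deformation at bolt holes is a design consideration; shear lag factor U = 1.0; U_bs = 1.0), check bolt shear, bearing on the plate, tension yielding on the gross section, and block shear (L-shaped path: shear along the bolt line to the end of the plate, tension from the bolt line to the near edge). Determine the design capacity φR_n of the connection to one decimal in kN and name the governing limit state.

185.9 kN (block shear governs)

Bolt shear: A_b = π(16)²/4 = 201.06 mm². φR_n = 0.75 × 469 × 201.06 × 5 × 1 = 353.6 kN.
Bearing (6 mm plate, F_u = 450 MPa): end bolts L_c = 25 − 18/2 = 16, R_n = min(1.2×16×6×450, 2.4×16×6×450) = 51.84 kN/bolt; interior L_c = 47 − 18 = 29, R_n = 93.96 kN/bolt. φR_n = 0.75 × (1×51.84 + 4×93.96) = 320.8 kN.
Tension yield (gross): A_g = 124×6 = 744 mm². φR_n = 0.90 × 300 × 744 = 200.9 kN.
Block shear: shear path 1×[25+4×47] = 1×213 mm, A_gv = 1278, A_nv = 1×(213 − 4.5×20)×6 = 738 mm²; tension to near edge: (28 − 0.5×20)×6 = 108 mm². R_n = min(0.6×450×738, 0.6×300×1278) + 1.0×450×108 = min(199.26, 230.04) + 48.6 = 247.86 kN. φR_n = 0.75 × 247.86 = 185.9 kN.
Governing: min(353.6, 320.8, 200.9, 185.9) = 185.9 kN → block shear.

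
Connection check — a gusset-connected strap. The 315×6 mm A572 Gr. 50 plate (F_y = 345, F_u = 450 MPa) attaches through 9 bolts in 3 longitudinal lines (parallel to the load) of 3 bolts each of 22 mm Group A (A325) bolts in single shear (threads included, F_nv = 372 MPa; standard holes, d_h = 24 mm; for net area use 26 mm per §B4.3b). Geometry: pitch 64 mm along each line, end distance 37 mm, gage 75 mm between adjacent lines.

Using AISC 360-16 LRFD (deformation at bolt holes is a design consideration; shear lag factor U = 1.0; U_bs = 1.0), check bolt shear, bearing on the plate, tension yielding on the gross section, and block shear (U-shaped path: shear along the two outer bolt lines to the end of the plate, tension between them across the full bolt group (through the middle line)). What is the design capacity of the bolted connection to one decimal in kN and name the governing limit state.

Bolt shear: A_b = π(22)²/4 = 380.13 mm². φR_n = 0.75 × 372 × 380.13 × 9 × 1 = 954.5 kN.
Bearing (6 mm plate, F_u = 450 MPa): end bolts L_c = 37 − 24/2 = 25, R_n = min(1.2×25×6×450, 2.4×22×6×450) = 81 kN/bolt; interior L_c = 64 − 24 = 40, R_n = 129.6 kN/bolt. φR_n = 0.75 × (3×81 + 6×129.6) = 765.5 kN.
Tension yield (gross): A_g = 315×6 = 1890 mm². φR_n = 0.90 × 345 × 1890 = 586.8 kN.
Block shear: shear path 2×[37+2×64] = 2×165 mm, A_gv = 1980, A_nv = 2×(165 − 2.5×26)×6 = 1200 mm²; tension across gage: (150 − 2×26)×6 = 588 mm². R_n = min(0.6×450×1200, 0.6×345×1980) + 1.0×450×588 = min(324, 409.86) + 264.6 = 588.6 kN. φR_n = 0.75 × 588.6 = 441.5 kN.
Governing: min(954.5, 765.5, 586.8, 441.5) = 441.5 kN → block shear.

441.5 kN (block shear governs)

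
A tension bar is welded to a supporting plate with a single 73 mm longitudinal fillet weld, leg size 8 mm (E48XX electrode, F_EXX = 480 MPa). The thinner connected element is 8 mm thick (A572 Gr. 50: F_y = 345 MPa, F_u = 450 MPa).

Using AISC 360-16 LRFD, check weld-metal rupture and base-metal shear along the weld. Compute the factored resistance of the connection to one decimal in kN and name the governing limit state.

89.2 kN (weld metal governs)

Weld metal: throat = 0.707×8 = 5.656 mm, L = 73 mm. φR_n = 0.75 × 0.6 × 480 × 5.656 × 73 = 89.2 kN.
Base metal shear (8 mm plate): yield φR_n = 1.0×0.6×345×8×73 = 120.9 kN; rupture φR_n = 0.75×0.6×450×8×73 = 118.3 kN; take 118.3 kN (rupture).
Governing: min(89.2, 118.3) = 89.2 kN → weld metal.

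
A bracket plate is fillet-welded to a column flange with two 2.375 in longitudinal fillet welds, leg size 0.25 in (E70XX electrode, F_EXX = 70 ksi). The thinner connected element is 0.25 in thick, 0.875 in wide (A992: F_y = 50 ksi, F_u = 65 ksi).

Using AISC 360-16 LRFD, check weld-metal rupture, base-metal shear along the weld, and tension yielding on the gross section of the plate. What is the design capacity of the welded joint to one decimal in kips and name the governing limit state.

9.8 kips (gross-section yield governs)

Weld metal: throat = 0.707×0.25 = 0.17675 in, L = 2×2.375 = 4.75 in. φR_n = 0.75 × 0.6 × 70 × 0.17675 × 4.75 = 26.4 kips.
Base metal shear (0.25 in plate): yield φR_n = 1.0×0.6×50×0.25×4.75 = 35.6 kips; rupture φR_n = 0.75×0.6×65×0.25×4.75 = 34.7 kips; take 34.7 kips (rupture).
Tension yield (gross): A_g = 0.875×0.25 = 0.21875 in². φR_n = 0.90 × 50 × 0.21875 = 9.8 kips.
Governing: min(26.4, 34.7, 9.8) = 9.8 kips → gross-section yield.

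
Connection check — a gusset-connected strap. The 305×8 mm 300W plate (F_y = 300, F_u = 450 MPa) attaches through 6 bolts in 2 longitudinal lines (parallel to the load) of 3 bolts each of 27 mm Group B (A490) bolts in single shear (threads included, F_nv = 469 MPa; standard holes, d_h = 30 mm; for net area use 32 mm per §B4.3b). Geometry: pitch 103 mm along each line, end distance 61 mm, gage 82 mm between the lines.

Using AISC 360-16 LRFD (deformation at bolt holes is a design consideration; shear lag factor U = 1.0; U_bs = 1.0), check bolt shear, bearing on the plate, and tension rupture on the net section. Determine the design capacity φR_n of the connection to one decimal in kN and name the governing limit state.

Bolt shear: A_b = π(27)²/4 = 572.56 mm². φR_n = 0.75 × 469 × 572.56 × 6 × 1 = 1208.4 kN.
Bearing (8 mm plate, F_u = 450 MPa): end bolts L_c = 61 − 30/2 = 46, R_n = min(1.2×46×8×450, 2.4×27×8×450) = 198.72 kN/bolt; interior L_c = 103 − 30 = 73, R_n = 233.28 kN/bolt. φR_n = 0.75 × (2×198.72 + 4×233.28) = 997.9 kN.
Tension rupture (net): A_n = (305 − 2×32)×8 = 1928 mm² (U = 1.0, A_e = A_n). φR_n = 0.75 × 450 × 1928 = 650.7 kN.
Governing: min(1208.4, 997.9, 650.7) = 650.7 kN → net-section rupture.

650.7 kN (net-section rupture governs)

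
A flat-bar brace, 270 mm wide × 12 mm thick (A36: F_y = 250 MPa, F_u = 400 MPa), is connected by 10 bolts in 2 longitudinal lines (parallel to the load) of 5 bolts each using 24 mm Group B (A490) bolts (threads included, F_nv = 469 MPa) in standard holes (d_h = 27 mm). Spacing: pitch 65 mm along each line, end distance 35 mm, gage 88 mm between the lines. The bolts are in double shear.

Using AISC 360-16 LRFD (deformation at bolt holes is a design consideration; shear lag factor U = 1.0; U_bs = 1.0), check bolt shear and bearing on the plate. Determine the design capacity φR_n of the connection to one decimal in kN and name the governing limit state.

1499.0 kN (bearing governs)

Bolt shear: A_b = π(24)²/4 = 452.39 mm². φR_n = 0.75 × 469 × 452.39 × 10 × 2 = 3182.6 kN.
Bearing (12 mm plate, F_u = 400 MPa): end bolts L_c = 35 − 27/2 = 21.5, R_n = min(1.2×21.5×12×400, 2.4×24×12×400) = 123.84 kN/bolt; interior L_c = 65 − 27 = 38, R_n = 218.88 kN/bolt. φR_n = 0.75 × (2×123.84 + 8×218.88) = 1499.0 kN.
Governing: min(3182.6, 1499.0) = 1499.0 kN → bearing.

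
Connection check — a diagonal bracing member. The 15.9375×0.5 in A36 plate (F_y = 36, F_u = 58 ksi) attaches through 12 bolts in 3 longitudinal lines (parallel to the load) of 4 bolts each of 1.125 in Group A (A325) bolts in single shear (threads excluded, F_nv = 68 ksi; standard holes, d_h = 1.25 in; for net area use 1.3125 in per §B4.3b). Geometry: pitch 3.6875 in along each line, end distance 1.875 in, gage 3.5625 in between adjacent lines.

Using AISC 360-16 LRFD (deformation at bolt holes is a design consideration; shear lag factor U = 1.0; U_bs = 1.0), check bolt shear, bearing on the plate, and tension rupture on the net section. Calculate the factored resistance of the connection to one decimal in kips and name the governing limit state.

Bolt shear: A_b = π(1.125)²/4 = 0.99402 in². φR_n = 0.75 × 68 × 0.99402 × 12 × 1 = 608.3 kips.
Bearing (0.5 in plate, F_u = 58 ksi): end bolts L_c = 1.875 − 1.25/2 = 1.25, R_n = min(1.2×1.25×0.5×58, 2.4×1.125×0.5×58) = 43.5 kips/bolt; interior L_c = 3.6875 − 1.25 = 2.4375, R_n = 78.3 kips/bolt. φR_n = 0.75 × (3×43.5 + 9×78.3) = 626.4 kips.
Tension rupture (net): A_n = (15.9375 − 3×1.3125)×0.5 = 6 in² (U = 1.0, A_e = A_n). φR_n = 0.75 × 58 × 6 = 261.0 kips.
Governing: min(608.3, 626.4, 261.0) = 261.0 kips → net-section rupture.

261.0 kips (net-section rupture governs)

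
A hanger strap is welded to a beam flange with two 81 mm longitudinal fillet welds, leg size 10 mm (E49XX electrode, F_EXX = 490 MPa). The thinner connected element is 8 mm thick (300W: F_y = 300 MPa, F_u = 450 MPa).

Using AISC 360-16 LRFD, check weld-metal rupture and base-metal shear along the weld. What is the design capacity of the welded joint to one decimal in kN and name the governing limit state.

Weld metal: throat = 0.707×10 = 7.07 mm, L = 2×81 = 162 mm. φR_n = 0.75 × 0.6 × 490 × 7.07 × 162 = 252.5 kN.
Base metal shear (8 mm plate): yield φR_n = 1.0×0.6×300×8×162 = 233.3 kN; rupture φR_n = 0.75×0.6×450×8×162 = 262.4 kN; take 233.3 kN (yield).
Governing: min(252.5, 233.3) = 233.3 kN → base-metal shear.

233.3 kN (base-metal shear governs)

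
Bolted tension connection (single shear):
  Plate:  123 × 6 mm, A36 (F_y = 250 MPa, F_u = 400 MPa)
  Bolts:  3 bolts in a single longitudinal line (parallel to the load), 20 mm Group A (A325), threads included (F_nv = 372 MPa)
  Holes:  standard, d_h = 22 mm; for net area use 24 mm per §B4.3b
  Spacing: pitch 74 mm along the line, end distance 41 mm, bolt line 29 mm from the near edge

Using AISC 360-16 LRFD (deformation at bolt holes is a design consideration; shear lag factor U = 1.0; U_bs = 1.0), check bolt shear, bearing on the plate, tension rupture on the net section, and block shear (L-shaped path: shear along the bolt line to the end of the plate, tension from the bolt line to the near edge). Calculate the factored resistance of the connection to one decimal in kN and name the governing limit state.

158.2 kN (block shear governs)

Bolt shear: A_b = π(20)²/4 = 314.16 mm². φR_n = 0.75 × 372 × 314.16 × 3 × 1 = 263.0 kN.
Bearing (6 mm plate, F_u = 400 MPa): end bolts L_c = 41 − 22/2 = 30, R_n = min(1.2×30×6×400, 2.4×20×6×400) = 86.4 kN/bolt; interior L_c = 74 − 22 = 52, R_n = 115.2 kN/bolt. φR_n = 0.75 × (1×86.4 + 2×115.2) = 237.6 kN.
Tension rupture (net): A_n = (123 − 1×24)×6 = 594 mm² (U = 1.0, A_e = A_n). φR_n = 0.75 × 400 × 594 = 178.2 kN.
Block shear: shear path 1×[41+2×74] = 1×189 mm, A_gv = 1134, A_nv = 1×(189 − 2.5×24)×6 = 774 mm²; tension to near edge: (29 − 0.5×24)×6 = 102 mm². R_n = min(0.6×400×774, 0.6×250×1134) + 1.0×400×102 = min(185.76, 170.1) + 40.8 = 210.9 kN. φR_n = 0.75 × 210.9 = 158.2 kN.
Governing: min(263.0, 237.6, 178.2, 158.2) = 158.2 kN → block shear.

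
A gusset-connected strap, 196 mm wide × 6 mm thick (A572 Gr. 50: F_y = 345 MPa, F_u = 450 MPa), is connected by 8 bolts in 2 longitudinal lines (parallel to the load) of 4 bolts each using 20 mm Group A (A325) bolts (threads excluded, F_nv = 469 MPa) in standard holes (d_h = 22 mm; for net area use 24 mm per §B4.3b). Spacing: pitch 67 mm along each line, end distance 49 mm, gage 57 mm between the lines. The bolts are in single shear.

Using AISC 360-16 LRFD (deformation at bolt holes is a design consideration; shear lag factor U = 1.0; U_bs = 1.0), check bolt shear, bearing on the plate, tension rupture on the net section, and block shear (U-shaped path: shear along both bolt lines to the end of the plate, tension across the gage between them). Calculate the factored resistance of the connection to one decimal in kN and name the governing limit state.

299.7 kN (net-section rupture governs)

Bolt shear: A_b = π(20)²/4 = 314.16 mm². φR_n = 0.75 × 469 × 314.16 × 8 × 1 = 884.0 kN.
Bearing (6 mm plate, F_u = 450 MPa): end bolts L_c = 49 − 22/2 = 38, R_n = min(1.2×38×6×450, 2.4×20×6×450) = 123.12 kN/bolt; interior L_c = 67 − 22 = 45, R_n = 129.6 kN/bolt. φR_n = 0.75 × (2×123.12 + 6×129.6) = 767.9 kN.
Tension rupture (net): A_n = (196 − 2×24)×6 = 888 mm² (U = 1.0, A_e = A_n). φR_n = 0.75 × 450 × 888 = 299.7 kN.
Block shear: shear path 2×[49+3×67] = 2×250 mm, A_gv = 3000, A_nv = 2×(250 − 3.5×24)×6 = 1992 mm²; tension across gage: (57 − 1×24)×6 = 198 mm². R_n = min(0.6×450×1992, 0.6×345×3000) + 1.0×450×198 = min(537.84, 621) + 89.1 = 626.94 kN. φR_n = 0.75 × 626.94 = 470.2 kN.
Governing: min(884.0, 767.9, 299.7, 470.2) = 299.7 kN → net-section rupture.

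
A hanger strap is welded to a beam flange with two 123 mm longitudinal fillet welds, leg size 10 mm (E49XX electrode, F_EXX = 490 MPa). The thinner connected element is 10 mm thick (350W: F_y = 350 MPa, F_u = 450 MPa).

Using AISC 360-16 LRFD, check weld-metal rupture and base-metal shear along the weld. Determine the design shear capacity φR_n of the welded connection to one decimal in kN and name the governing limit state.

383.5 kN (weld metal governs)

Weld metal: throat = 0.707×10 = 7.07 mm, L = 2×123 = 246 mm. φR_n = 0.75 × 0.6 × 490 × 7.07 × 246 = 383.5 kN.
Base metal shear (10 mm plate): yield φR_n = 1.0×0.6×350×10×246 = 516.6 kN; rupture φR_n = 0.75×0.6×450×10×246 = 498.2 kN; take 498.2 kN (rupture).
Governing: min(383.5, 498.2) = 383.5 kN → weld metal.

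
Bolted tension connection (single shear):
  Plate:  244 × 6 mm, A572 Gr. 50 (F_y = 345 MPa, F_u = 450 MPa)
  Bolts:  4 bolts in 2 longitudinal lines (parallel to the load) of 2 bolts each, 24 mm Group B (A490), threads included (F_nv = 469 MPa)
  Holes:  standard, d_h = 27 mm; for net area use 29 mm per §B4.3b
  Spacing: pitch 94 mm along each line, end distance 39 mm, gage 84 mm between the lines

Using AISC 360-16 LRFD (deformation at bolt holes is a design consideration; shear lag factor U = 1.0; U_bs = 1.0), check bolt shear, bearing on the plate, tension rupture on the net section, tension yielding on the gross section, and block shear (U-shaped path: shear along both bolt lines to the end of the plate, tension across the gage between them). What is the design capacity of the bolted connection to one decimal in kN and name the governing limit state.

Bolt shear: A_b = π(24)²/4 = 452.39 mm². φR_n = 0.75 × 469 × 452.39 × 4 × 1 = 636.5 kN.
Bearing (6 mm plate, F_u = 450 MPa): end bolts L_c = 39 − 27/2 = 25.5, R_n = min(1.2×25.5×6×450, 2.4×24×6×450) = 82.62 kN/bolt; interior L_c = 94 − 27 = 67, R_n = 155.52 kN/bolt. φR_n = 0.75 × (2×82.62 + 2×155.52) = 357.2 kN.
Tension rupture (net): A_n = (244 − 2×29)×6 = 1116 mm² (U = 1.0, A_e = A_n). φR_n = 0.75 × 450 × 1116 = 376.7 kN.
Tension yield (gross): A_g = 244×6 = 1464 mm². φR_n = 0.90 × 345 × 1464 = 454.6 kN.
Block shear: shear path 2×[39+1×94] = 2×133 mm, A_gv = 1596, A_nv = 2×(133 − 1.5×29)×6 = 1074 mm²; tension across gage: (84 − 1×29)×6 = 330 mm². R_n = min(0.6×450×1074, 0.6×345×1596) + 1.0×450×330 = min(289.98, 330.37) + 148.5 = 438.48 kN. φR_n = 0.75 × 438.48 = 328.9 kN.
Governing: min(636.5, 357.2, 376.7, 454.6, 328.9) = 328.9 kN → block shear.

328.9 kN (block shear governs)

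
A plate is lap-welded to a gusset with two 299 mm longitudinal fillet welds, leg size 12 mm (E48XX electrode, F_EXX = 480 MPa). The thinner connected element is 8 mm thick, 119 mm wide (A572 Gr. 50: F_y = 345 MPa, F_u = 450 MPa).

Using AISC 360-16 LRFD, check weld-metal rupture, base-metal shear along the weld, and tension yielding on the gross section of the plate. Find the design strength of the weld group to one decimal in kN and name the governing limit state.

295.6 kN (gross-section yield governs)

Weld metal: throat = 0.707×12 = 8.484 mm, L = 2×299 = 598 mm. φR_n = 0.75 × 0.6 × 480 × 8.484 × 598 = 1095.9 kN.
Base metal shear (8 mm plate): yield φR_n = 1.0×0.6×345×8×598 = 990.3 kN; rupture φR_n = 0.75×0.6×450×8×598 = 968.8 kN; take 968.8 kN (rupture).
Tension yield (gross): A_g = 119×8 = 952 mm². φR_n = 0.90 × 345 × 952 = 295.6 kN.
Governing: min(1095.9, 968.8, 295.6) = 295.6 kN → gross-section yield.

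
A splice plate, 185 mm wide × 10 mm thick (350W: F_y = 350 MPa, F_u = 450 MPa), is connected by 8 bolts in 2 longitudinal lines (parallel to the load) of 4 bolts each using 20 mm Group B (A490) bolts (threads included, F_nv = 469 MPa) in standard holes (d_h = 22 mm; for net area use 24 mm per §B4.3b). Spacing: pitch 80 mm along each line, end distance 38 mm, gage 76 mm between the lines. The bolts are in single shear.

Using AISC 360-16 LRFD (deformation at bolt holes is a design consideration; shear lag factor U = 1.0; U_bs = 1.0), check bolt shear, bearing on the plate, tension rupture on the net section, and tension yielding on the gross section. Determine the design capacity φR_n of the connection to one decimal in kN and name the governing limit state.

462.4 kN (net-section rupture governs)

Bolt shear: A_b = π(20)²/4 = 314.16 mm². φR_n = 0.75 × 469 × 314.16 × 8 × 1 = 884.0 kN.
Bearing (10 mm plate, F_u = 450 MPa): end bolts L_c = 38 − 22/2 = 27, R_n = min(1.2×27×10×450, 2.4×20×10×450) = 145.8 kN/bolt; interior L_c = 80 − 22 = 58, R_n = 216 kN/bolt. φR_n = 0.75 × (2×145.8 + 6×216) = 1190.7 kN.
Tension rupture (net): A_n = (185 − 2×24)×10 = 1370 mm² (U = 1.0, A_e = A_n). φR_n = 0.75 × 450 × 1370 = 462.4 kN.
Tension yield (gross): A_g = 185×10 = 1850 mm². φR_n = 0.90 × 350 × 1850 = 582.8 kN.
Governing: min(884.0, 1190.7, 462.4, 582.8) = 462.4 kN → net-section rupture.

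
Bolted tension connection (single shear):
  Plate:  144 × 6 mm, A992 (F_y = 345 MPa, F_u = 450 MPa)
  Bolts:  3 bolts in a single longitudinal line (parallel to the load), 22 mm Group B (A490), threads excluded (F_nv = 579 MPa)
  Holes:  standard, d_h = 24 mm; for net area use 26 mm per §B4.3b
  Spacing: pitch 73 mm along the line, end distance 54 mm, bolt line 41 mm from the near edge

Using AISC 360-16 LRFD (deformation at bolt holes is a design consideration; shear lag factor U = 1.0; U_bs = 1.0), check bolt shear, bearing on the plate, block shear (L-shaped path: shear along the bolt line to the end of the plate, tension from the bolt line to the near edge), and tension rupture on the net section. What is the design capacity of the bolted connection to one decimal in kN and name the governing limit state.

Bolt shear: A_b = π(22)²/4 = 380.13 mm². φR_n = 0.75 × 579 × 380.13 × 3 × 1 = 495.2 kN.
Bearing (6 mm plate, F_u = 450 MPa): end bolts L_c = 54 − 24/2 = 42, R_n = min(1.2×42×6×450, 2.4×22×6×450) = 136.08 kN/bolt; interior L_c = 73 − 24 = 49, R_n = 142.56 kN/bolt. φR_n = 0.75 × (1×136.08 + 2×142.56) = 315.9 kN.
Block shear: shear path 1×[54+2×73] = 1×200 mm, A_gv = 1200, A_nv = 1×(200 − 2.5×26)×6 = 810 mm²; tension to near edge: (41 − 0.5×26)×6 = 168 mm². R_n = min(0.6×450×810, 0.6×345×1200) + 1.0×450×168 = min(218.7, 248.4) + 75.6 = 294.3 kN. φR_n = 0.75 × 294.3 = 220.7 kN.
Tension rupture (net): A_n = (144 − 1×26)×6 = 708 mm² (U = 1.0, A_e = A_n). φR_n = 0.75 × 450 × 708 = 239.0 kN.
Governing: min(495.2, 315.9, 220.7, 239.0) = 220.7 kN → block shear.

220.7 kN (block shear governs)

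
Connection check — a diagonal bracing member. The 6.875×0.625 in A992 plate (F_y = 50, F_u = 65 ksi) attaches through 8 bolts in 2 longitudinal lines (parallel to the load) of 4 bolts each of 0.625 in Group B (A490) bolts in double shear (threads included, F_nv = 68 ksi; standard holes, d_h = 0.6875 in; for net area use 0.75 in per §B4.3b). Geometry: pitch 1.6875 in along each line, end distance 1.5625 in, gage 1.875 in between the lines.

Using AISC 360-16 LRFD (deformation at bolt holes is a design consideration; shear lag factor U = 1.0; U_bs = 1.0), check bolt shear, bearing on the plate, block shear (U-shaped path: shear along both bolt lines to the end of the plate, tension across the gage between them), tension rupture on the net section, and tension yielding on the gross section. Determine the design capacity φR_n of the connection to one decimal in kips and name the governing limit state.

Bolt shear: A_b = π(0.625)²/4 = 0.3068 in². φR_n = 0.75 × 68 × 0.3068 × 8 × 2 = 250.3 kips.
Bearing (0.625 in plate, F_u = 65 ksi): end bolts L_c = 1.5625 − 0.6875/2 = 1.21875, R_n = min(1.2×1.21875×0.625×65, 2.4×0.625×0.625×65) = 59.414 kips/bolt; interior L_c = 1.6875 − 0.6875 = 1, R_n = 48.75 kips/bolt. φR_n = 0.75 × (2×59.414 + 6×48.75) = 308.5 kips.
Block shear: shear path 2×[1.5625+3×1.6875] = 2×6.625 in, A_gv = 8.2813, A_nv = 2×(6.625 − 3.5×0.75)×0.625 = 5 in²; tension across gage: (1.875 − 1×0.75)×0.625 = 0.70313 in². R_n = min(0.6×65×5, 0.6×50×8.2813) + 1.0×65×0.70313 = min(195, 248.44) + 45.703 = 240.7 kips. φR_n = 0.75 × 240.7 = 180.5 kips.
Tension rupture (net): A_n = (6.875 − 2×0.75)×0.625 = 3.3594 in² (U = 1.0, A_e = A_n). φR_n = 0.75 × 65 × 3.3594 = 163.8 kips.
Tension yield (gross): A_g = 6.875×0.625 = 4.2969 in². φR_n = 0.90 × 50 × 4.2969 = 193.4 kips.
Governing: min(250.3, 308.5, 180.5, 163.8, 193.4) = 163.8 kips → net-section rupture.

163.8 kips (net-section rupture governs)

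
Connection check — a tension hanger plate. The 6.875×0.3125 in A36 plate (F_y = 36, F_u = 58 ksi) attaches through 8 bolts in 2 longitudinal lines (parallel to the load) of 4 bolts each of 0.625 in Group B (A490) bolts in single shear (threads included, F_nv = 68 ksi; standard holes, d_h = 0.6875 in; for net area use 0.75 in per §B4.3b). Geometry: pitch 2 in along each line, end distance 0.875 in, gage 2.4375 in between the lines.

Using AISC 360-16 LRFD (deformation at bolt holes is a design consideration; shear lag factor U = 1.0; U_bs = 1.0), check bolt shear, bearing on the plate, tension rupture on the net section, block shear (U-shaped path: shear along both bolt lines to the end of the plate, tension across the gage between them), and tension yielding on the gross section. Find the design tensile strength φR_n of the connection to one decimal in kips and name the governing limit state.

69.6 kips (gross-section yield governs)

Bolt shear: A_b = π(0.625)²/4 = 0.3068 in². φR_n = 0.75 × 68 × 0.3068 × 8 × 1 = 125.2 kips.
Bearing (0.3125 in plate, F_u = 58 ksi): end bolts L_c = 0.875 − 0.6875/2 = 0.53125, R_n = min(1.2×0.53125×0.3125×58, 2.4×0.625×0.3125×58) = 11.555 kips/bolt; interior L_c = 2 − 0.6875 = 1.3125, R_n = 27.188 kips/bolt. φR_n = 0.75 × (2×11.555 + 6×27.188) = 139.7 kips.
Tension rupture (net): A_n = (6.875 − 2×0.75)×0.3125 = 1.6797 in² (U = 1.0, A_e = A_n). φR_n = 0.75 × 58 × 1.6797 = 73.1 kips.
Block shear: shear path 2×[0.875+3×2] = 2×6.875 in, A_gv = 4.2969, A_nv = 2×(6.875 − 3.5×0.75)×0.3125 = 2.6563 in²; tension across gage: (2.4375 − 1×0.75)×0.3125 = 0.52734 in². R_n = min(0.6×58×2.6563, 0.6×36×4.2969) + 1.0×58×0.52734 = min(92.439, 92.813) + 30.586 = 123.03 kips. φR_n = 0.75 × 123.03 = 92.3 kips.
Tension yield (gross): A_g = 6.875×0.3125 = 2.1484 in². φR_n = 0.90 × 36 × 2.1484 = 69.6 kips.
Governing: min(125.2, 139.7, 73.1, 92.3, 69.6) = 69.6 kips → gross-section yield.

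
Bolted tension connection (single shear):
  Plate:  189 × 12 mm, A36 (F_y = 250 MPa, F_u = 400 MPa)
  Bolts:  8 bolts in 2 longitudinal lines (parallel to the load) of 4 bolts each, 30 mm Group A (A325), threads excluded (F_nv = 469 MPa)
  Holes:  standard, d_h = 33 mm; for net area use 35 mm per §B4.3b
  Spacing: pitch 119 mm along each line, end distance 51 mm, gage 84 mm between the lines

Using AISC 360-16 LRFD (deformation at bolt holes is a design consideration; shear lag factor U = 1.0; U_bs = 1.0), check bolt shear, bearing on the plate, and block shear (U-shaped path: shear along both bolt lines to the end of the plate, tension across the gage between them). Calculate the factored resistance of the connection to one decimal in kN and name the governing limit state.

1278.0 kN (block shear governs)

Bolt shear: A_b = π(30)²/4 = 706.86 mm². φR_n = 0.75 × 469 × 706.86 × 8 × 1 = 1989.1 kN.
Bearing (12 mm plate, F_u = 400 MPa): end bolts L_c = 51 − 33/2 = 34.5, R_n = min(1.2×34.5×12×400, 2.4×30×12×400) = 198.72 kN/bolt; interior L_c = 119 − 33 = 86, R_n = 345.6 kN/bolt. φR_n = 0.75 × (2×198.72 + 6×345.6) = 1853.3 kN.
Block shear: shear path 2×[51+3×119] = 2×408 mm, A_gv = 9792, A_nv = 2×(408 − 3.5×35)×12 = 6852 mm²; tension across gage: (84 − 1×35)×12 = 588 mm². R_n = min(0.6×400×6852, 0.6×250×9792) + 1.0×400×588 = min(1644.5, 1468.8) + 235.2 = 1704 kN. φR_n = 0.75 × 1704 = 1278.0 kN.
Governing: min(1989.1, 1853.3, 1278.0) = 1278.0 kN → block shear.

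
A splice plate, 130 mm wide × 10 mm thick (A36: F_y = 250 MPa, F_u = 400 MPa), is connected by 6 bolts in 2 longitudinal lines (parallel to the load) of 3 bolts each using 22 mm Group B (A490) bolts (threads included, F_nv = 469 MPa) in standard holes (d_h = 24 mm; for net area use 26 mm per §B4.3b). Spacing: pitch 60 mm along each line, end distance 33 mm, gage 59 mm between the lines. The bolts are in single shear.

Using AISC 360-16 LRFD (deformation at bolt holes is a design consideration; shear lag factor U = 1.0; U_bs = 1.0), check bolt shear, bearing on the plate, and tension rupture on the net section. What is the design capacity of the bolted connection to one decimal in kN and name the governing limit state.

Bolt shear: A_b = π(22)²/4 = 380.13 mm². φR_n = 0.75 × 469 × 380.13 × 6 × 1 = 802.3 kN.
Bearing (10 mm plate, F_u = 400 MPa): end bolts L_c = 33 − 24/2 = 21, R_n = min(1.2×21×10×400, 2.4×22×10×400) = 100.8 kN/bolt; interior L_c = 60 − 24 = 36, R_n = 172.8 kN/bolt. φR_n = 0.75 × (2×100.8 + 4×172.8) = 669.6 kN.
Tension rupture (net): A_n = (130 − 2×26)×10 = 780 mm² (U = 1.0, A_e = A_n). φR_n = 0.75 × 400 × 780 = 234.0 kN.
Governing: min(802.3, 669.6, 234.0) = 234.0 kN → net-section rupture.

234.0 kN (net-section rupture governs)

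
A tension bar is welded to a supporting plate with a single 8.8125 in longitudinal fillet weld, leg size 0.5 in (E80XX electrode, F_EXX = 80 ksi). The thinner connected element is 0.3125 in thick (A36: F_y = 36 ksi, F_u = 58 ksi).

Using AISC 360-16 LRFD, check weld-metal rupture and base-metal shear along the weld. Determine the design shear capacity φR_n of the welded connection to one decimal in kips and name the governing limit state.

Weld metal: throat = 0.707×0.5 = 0.3535 in, L = 8.8125 in. φR_n = 0.75 × 0.6 × 80 × 0.3535 × 8.8125 = 112.1 kips.
Base metal shear (0.3125 in plate): yield φR_n = 1.0×0.6×36×0.3125×8.8125 = 59.5 kips; rupture φR_n = 0.75×0.6×58×0.3125×8.8125 = 71.9 kips; take 59.5 kips (yield).
Governing: min(112.1, 59.5) = 59.5 kips → base-metal shear.

59.5 kips (base-metal shear governs)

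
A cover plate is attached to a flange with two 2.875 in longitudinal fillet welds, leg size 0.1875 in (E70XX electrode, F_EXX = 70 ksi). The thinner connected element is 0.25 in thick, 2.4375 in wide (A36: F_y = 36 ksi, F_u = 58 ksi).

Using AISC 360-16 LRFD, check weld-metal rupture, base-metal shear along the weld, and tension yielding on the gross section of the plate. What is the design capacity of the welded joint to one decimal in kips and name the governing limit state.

Weld metal: throat = 0.707×0.1875 = 0.13256 in, L = 2×2.875 = 5.75 in. φR_n = 0.75 × 0.6 × 70 × 0.13256 × 5.75 = 24.0 kips.
Base metal shear (0.25 in plate): yield φR_n = 1.0×0.6×36×0.25×5.75 = 31.1 kips; rupture φR_n = 0.75×0.6×58×0.25×5.75 = 37.5 kips; take 31.1 kips (yield).
Tension yield (gross): A_g = 2.4375×0.25 = 0.60938 in². φR_n = 0.90 × 36 × 0.60938 = 19.7 kips.
Governing: min(24.0, 31.1, 19.7) = 19.7 kips → gross-section yield.

19.7 kips (gross-section yield governs)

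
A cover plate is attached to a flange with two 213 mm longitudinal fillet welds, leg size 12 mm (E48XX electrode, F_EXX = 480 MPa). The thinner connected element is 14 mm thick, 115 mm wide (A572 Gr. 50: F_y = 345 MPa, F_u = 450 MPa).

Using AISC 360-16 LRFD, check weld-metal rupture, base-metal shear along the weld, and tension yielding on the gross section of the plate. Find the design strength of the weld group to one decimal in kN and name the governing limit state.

499.9 kN (gross-section yield governs)

Weld metal: throat = 0.707×12 = 8.484 mm, L = 2×213 = 426 mm. φR_n = 0.75 × 0.6 × 480 × 8.484 × 426 = 780.7 kN.
Base metal shear (14 mm plate): yield φR_n = 1.0×0.6×345×14×426 = 1234.5 kN; rupture φR_n = 0.75×0.6×450×14×426 = 1207.7 kN; take 1207.7 kN (rupture).
Tension yield (gross): A_g = 115×14 = 1610 mm². φR_n = 0.90 × 345 × 1610 = 499.9 kN.
Governing: min(780.7, 1207.7, 499.9) = 499.9 kN → gross-section yield.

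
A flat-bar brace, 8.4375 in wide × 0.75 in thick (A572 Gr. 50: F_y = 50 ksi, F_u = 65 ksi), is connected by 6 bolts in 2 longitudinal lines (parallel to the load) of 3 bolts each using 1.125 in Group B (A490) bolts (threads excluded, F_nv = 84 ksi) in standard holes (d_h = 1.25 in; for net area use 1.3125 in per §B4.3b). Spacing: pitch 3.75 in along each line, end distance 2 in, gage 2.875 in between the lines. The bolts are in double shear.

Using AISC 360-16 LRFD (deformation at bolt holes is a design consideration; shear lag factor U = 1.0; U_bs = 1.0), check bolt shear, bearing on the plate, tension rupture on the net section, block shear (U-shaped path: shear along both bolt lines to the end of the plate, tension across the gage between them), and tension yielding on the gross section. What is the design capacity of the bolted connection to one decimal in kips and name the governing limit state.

212.5 kips (net-section rupture governs)

Bolt shear: A_b = π(1.125)²/4 = 0.99402 in². φR_n = 0.75 × 84 × 0.99402 × 6 × 2 = 751.5 kips.
Bearing (0.75 in plate, F_u = 65 ksi): end bolts L_c = 2 − 1.25/2 = 1.375, R_n = min(1.2×1.375×0.75×65, 2.4×1.125×0.75×65) = 80.438 kips/bolt; interior L_c = 3.75 − 1.25 = 2.5, R_n = 131.63 kips/bolt. φR_n = 0.75 × (2×80.438 + 4×131.63) = 515.5 kips.
Tension rupture (net): A_n = (8.4375 − 2×1.3125)×0.75 = 4.3594 in² (U = 1.0, A_e = A_n). φR_n = 0.75 × 65 × 4.3594 = 212.5 kips.
Block shear: shear path 2×[2+2×3.75] = 2×9.5 in, A_gv = 14.25, A_nv = 2×(9.5 − 2.5×1.3125)×0.75 = 9.3281 in²; tension across gage: (2.875 − 1×1.3125)×0.75 = 1.1719 in². R_n = min(0.6×65×9.3281, 0.6×50×14.25) + 1.0×65×1.1719 = min(363.8, 427.5) + 76.174 = 439.97 kips. φR_n = 0.75 × 439.97 = 330.0 kips.
Tension yield (gross): A_g = 8.4375×0.75 = 6.3281 in². φR_n = 0.90 × 50 × 6.3281 = 284.8 kips.
Governing: min(751.5, 515.5, 212.5, 330.0, 284.8) = 212.5 kips → net-section rupture.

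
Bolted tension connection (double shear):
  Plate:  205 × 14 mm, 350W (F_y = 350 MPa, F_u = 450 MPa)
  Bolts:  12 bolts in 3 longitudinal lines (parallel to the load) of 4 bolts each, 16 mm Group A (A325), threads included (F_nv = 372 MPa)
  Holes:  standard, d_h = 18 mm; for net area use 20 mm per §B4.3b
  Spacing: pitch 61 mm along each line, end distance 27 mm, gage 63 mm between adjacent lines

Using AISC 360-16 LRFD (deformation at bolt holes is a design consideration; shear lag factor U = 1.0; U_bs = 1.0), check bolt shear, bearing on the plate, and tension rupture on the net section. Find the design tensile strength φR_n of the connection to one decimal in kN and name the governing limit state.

685.1 kN (net-section rupture governs)

Bolt shear: A_b = π(16)²/4 = 201.06 mm². φR_n = 0.75 × 372 × 201.06 × 12 × 2 = 1346.3 kN.
Bearing (14 mm plate, F_u = 450 MPa): end bolts L_c = 27 − 18/2 = 18, R_n = min(1.2×18×14×450, 2.4×16×14×450) = 136.08 kN/bolt; interior L_c = 61 − 18 = 43, R_n = 241.92 kN/bolt. φR_n = 0.75 × (3×136.08 + 9×241.92) = 1939.1 kN.
Tension rupture (net): A_n = (205 − 3×20)×14 = 2030 mm² (U = 1.0, A_e = A_n). φR_n = 0.75 × 450 × 2030 = 685.1 kN.
Governing: min(1346.3, 1939.1, 685.1) = 685.1 kN → net-section rupture.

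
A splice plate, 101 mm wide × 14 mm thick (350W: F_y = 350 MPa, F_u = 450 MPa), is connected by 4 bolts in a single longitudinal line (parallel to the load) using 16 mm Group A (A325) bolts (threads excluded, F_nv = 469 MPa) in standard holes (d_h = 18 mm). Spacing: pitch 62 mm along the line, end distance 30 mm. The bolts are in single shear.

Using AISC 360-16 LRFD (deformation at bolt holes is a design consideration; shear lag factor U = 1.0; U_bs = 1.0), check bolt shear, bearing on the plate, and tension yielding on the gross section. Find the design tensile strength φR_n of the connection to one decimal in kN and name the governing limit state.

Bolt shear: A_b = π(16)²/4 = 201.06 mm². φR_n = 0.75 × 469 × 201.06 × 4 × 1 = 282.9 kN.
Bearing (14 mm plate, F_u = 450 MPa): end bolts L_c = 30 − 18/2 = 21, R_n = min(1.2×21×14×450, 2.4×16×14×450) = 158.76 kN/bolt; interior L_c = 62 − 18 = 44, R_n = 241.92 kN/bolt. φR_n = 0.75 × (1×158.76 + 3×241.92) = 663.4 kN.
Tension yield (gross): A_g = 101×14 = 1414 mm². φR_n = 0.90 × 350 × 1414 = 445.4 kN.
Governing: min(282.9, 663.4, 445.4) = 282.9 kN → bolt shear.

282.9 kN (bolt shear governs)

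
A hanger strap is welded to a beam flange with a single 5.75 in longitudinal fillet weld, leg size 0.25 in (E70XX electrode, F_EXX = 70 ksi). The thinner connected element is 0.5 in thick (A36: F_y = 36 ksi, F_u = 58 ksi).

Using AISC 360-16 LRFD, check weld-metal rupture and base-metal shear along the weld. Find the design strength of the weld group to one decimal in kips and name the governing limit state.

Weld metal: throat = 0.707×0.25 = 0.17675 in, L = 5.75 in. φR_n = 0.75 × 0.6 × 70 × 0.17675 × 5.75 = 32.0 kips.
Base metal shear (0.5 in plate): yield φR_n = 1.0×0.6×36×0.5×5.75 = 62.1 kips; rupture φR_n = 0.75×0.6×58×0.5×5.75 = 75.0 kips; take 62.1 kips (yield).
Governing: min(32.0, 62.1) = 32.0 kips → weld metal.

32.0 kips (weld metal governs)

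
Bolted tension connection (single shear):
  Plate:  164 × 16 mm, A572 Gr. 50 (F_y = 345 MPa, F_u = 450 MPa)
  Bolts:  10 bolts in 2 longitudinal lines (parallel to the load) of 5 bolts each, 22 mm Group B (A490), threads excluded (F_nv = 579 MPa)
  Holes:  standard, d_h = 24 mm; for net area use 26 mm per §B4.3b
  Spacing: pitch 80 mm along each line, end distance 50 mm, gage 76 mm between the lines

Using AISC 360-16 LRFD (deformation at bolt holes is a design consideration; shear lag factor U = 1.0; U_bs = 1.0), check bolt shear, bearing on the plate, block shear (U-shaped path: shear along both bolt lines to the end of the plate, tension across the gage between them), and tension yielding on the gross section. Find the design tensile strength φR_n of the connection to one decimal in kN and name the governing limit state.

814.8 kN (gross-section yield governs)

Bolt shear: A_b = π(22)²/4 = 380.13 mm². φR_n = 0.75 × 579 × 380.13 × 10 × 1 = 1650.7 kN.
Bearing (16 mm plate, F_u = 450 MPa): end bolts L_c = 50 − 24/2 = 38, R_n = min(1.2×38×16×450, 2.4×22×16×450) = 328.32 kN/bolt; interior L_c = 80 − 24 = 56, R_n = 380.16 kN/bolt. φR_n = 0.75 × (2×328.32 + 8×380.16) = 2773.4 kN.
Block shear: shear path 2×[50+4×80] = 2×370 mm, A_gv = 11840, A_nv = 2×(370 − 4.5×26)×16 = 8096 mm²; tension across gage: (76 − 1×26)×16 = 800 mm². R_n = min(0.6×450×8096, 0.6×345×11840) + 1.0×450×800 = min(2185.9, 2450.9) + 360 = 2545.9 kN. φR_n = 0.75 × 2545.9 = 1909.4 kN.
Tension yield (gross): A_g = 164×16 = 2624 mm². φR_n = 0.90 × 345 × 2624 = 814.8 kN.
Governing: min(1650.7, 2773.4, 1909.4, 814.8) = 814.8 kN → gross-section yield.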